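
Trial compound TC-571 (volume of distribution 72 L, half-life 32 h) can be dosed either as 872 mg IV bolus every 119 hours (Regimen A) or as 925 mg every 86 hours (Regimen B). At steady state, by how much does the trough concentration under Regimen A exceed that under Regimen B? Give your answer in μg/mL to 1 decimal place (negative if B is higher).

-1.4 μg/mL

Regimen A: f = (1/2)^(119/32) ≈ 0.0760; Cmin,ss = (872/72)·f/(1−f) ≈ 0.996 μg/mL.
Regimen B: f = (1/2)^(86/32) ≈ 0.1552; Cmin,ss = (925/72)·f/(1−f) ≈ 2.360 μg/mL.
Difference ≈ 0.996 − 2.360 ≈ -1.364 μg/mL.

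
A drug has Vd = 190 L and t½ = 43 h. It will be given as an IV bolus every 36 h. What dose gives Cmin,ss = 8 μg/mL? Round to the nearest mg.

1196 mg

τ/t½ = 36/43 ≈ 0.83721, so f = (1/2)^(36/43) ≈ 0.559725.
Cmin,ss = (D/Vd)·f/(1−f), so D = Cmin,ss·Vd·(1−f)/f.
D = 8 × 190 × (1−f)/f ≈ 8 × 190 × 0.78659 ≈ 1195.62 mg.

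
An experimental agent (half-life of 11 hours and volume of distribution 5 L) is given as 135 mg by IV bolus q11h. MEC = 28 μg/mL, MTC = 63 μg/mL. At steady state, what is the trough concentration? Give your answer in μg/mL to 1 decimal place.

27.0 μg/mL

The dosing interval is 1 half-life, so f = 2^(−1) = 0.5.
Accumulation ratio R = 1/(1 − f) = 1/0.5 = 2/1.
Single-dose peak C₀ = D/Vd = 135/5 = 27 μg/mL.
Steady-state peak Cmax,ss = C₀·R = 27 × 2/1 ≈ 54.000 μg/mL.
Steady-state trough Cmin,ss = Cmax,ss·f ≈ 54.000 × 0.5 ≈ 27.000 μg/mL.
Trough 27.0 μg/mL vs MEC 28 μg/mL: subtherapeutic.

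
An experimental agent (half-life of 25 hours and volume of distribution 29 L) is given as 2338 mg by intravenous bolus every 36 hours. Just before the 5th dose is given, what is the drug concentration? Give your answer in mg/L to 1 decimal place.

f = (1/2)^(τ/t½) = (1/2)^(36/25) ≈ 0.3686.
C₀ = D/Vd = 2338/29 ≈ 80.621 mg/L.
Before the 5th dose, 4 doses have been given. Superposition: Cmin = C₀·(f + f² + … + f^4).
≈ 80.621 × (0.3686 + 0.1359 + 0.0501 + 0.0185) ≈ 80.621 × 0.5731 ≈ 46.204 mg/L.

46.2 mg/L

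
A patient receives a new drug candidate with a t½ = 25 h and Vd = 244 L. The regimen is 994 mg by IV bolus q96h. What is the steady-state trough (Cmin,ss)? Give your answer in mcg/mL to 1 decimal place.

0.3 mcg/mL

Over one 96-h interval, 96/25 ≈ 3.84 half-lives elapse, leaving f ≈ 0.0698 of each dose.
Each bolus raises the concentration by D/Vd = 994/244 ≈ 4.074 mcg/mL.
Steady-state trough Cmin,ss = C₀·f/(1−f) ≈ 4.074 × 0.0698/0.9302 ≈ 0.306 mcg/mL.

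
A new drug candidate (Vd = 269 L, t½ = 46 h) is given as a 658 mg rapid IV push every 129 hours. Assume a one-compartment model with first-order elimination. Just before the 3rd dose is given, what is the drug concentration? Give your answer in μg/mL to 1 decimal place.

f = (1/2)^(τ/t½) = (1/2)^(129/46) ≈ 0.1432.
C₀ = D/Vd = 658/269 ≈ 2.446 μg/mL.
Before the 3rd dose, 2 doses have been given. Superposition: Cmin = C₀·(f + f²).
≈ 2.446 × (0.1432 + 0.0205) ≈ 2.446 × 0.1637 ≈ 0.400 μg/mL.

0.4 μg/mL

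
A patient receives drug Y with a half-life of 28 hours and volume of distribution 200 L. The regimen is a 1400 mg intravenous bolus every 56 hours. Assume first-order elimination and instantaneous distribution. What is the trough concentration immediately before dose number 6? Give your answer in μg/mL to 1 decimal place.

f = (1/2)^(τ/t½) = (1/2)^(56/28) ≈ 0.2500.
C₀ = D/Vd = 1400/200 ≈ 7.000 μg/mL.
Before the 6th dose, 5 doses have been given. Superposition: Cmin = C₀·(f + f² + … + f^5).
≈ 7.000 × (0.2500 + 0.0625 + 0.0156 + 0.0039 + 0.0010) ≈ 7.000 × 0.3330 ≈ 2.331 μg/mL.

2.3 μg/mL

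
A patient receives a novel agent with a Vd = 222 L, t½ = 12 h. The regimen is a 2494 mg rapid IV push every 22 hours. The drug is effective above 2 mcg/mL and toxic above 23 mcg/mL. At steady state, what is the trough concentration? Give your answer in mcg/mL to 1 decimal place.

τ/t½ = 22/12 ≈ 1.8333, so fraction remaining f = (1/2)^(22/12) ≈ 0.2806.
Each bolus raises the concentration by D/Vd = 2494/222 ≈ 11.234 mcg/mL.
Steady-state trough Cmin,ss = C₀·f/(1−f) ≈ 11.234 × 0.2806/0.7194 ≈ 4.382 mcg/mL.
Trough 4.4 mcg/mL vs MEC 2 mcg/mL: adequate.

4.4 mcg/mL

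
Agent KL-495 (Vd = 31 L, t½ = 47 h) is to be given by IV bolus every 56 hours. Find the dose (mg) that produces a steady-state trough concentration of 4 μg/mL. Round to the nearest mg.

τ/t½ = 56/47 ≈ 1.1915, so f = (1/2)^(56/47) ≈ 0.437851.
Cmin,ss = (D/Vd)·f/(1−f), so D = Cmin,ss·Vd·(1−f)/f.
D = 4 × 31 × (1−f)/f ≈ 4 × 31 × 1.28388 ≈ 159.20 mg.

159 mg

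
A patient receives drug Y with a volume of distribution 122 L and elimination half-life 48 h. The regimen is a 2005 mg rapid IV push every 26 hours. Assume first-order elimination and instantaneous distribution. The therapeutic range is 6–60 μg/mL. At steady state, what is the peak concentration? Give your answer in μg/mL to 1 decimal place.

52.5 μg/mL

τ/t½ = 26/48 ≈ 0.54167, so fraction remaining f = (1/2)^(26/48) ≈ 0.6870.
Accumulation ratio R = 1/(1 − f) ≈ 1/0.3130 ≈ 3.1949.
Single-dose peak C₀ = D/Vd = 2005/122 ≈ 16.434 μg/mL.
Steady-state peak Cmax,ss = C₀·R ≈ 16.434 × 3.1949 ≈ 52.505 μg/mL.
Peak 52.5 μg/mL vs MTC 60 μg/mL: below toxic threshold.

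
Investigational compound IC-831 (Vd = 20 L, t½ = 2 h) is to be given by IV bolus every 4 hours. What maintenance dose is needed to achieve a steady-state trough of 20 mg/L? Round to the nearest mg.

1200 mg

τ/t½ = 4/2 ≈ 2, so f = (1/2)^(4/2) ≈ 0.250000.
Cmin,ss = (D/Vd)·f/(1−f), so D = Cmin,ss·Vd·(1−f)/f.
D = 20 × 20 × (1−f)/f ≈ 20 × 20 × 3.00000 ≈ 1200.00 mg.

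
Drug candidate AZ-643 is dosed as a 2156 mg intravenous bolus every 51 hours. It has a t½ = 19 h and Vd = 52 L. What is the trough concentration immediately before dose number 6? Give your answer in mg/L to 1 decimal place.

7.6 mg/L

f = (1/2)^(τ/t½) = (1/2)^(51/19) ≈ 0.1556.
C₀ = D/Vd = 2156/52 ≈ 41.462 mg/L.
Before the 6th dose, 5 doses have been given. Superposition: Cmin = C₀·(f + f² + … + f^5).
≈ 41.462 × (0.1556 + 0.0242 + 0.0038 + 0.0006 + 0.0001) ≈ 41.462 × 0.1843 ≈ 7.641 mg/L.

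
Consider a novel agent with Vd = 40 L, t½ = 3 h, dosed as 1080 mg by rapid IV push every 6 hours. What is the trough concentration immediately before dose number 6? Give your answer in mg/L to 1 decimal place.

9.0 mg/L

f = (1/2)^(τ/t½) = (1/2)^(6/3) ≈ 0.2500.
C₀ = D/Vd = 1080/40 ≈ 27.000 mg/L.
Before the 6th dose, 5 doses have been given. Superposition: Cmin = C₀·(f + f² + … + f^5).
≈ 27.000 × (0.2500 + 0.0625 + 0.0156 + 0.0039 + 0.0010) ≈ 27.000 × 0.3330 ≈ 8.991 mg/L.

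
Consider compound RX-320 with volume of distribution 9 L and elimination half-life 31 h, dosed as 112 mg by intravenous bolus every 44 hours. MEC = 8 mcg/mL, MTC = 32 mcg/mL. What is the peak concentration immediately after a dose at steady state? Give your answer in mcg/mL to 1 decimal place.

19.9 mcg/mL

Over one 44-h interval, 44/31 ≈ 1.4194 half-lives elapse, leaving f ≈ 0.3739 of each dose.
At steady state, accumulation factor R = 1/(1 − e^(−kτ)) ≈ 1.5972.
Each bolus raises the concentration by D/Vd = 112/9 ≈ 12.444 mcg/mL.
Steady-state peak Cmax,ss = C₀·R ≈ 12.444 × 1.5972 ≈ 19.876 mcg/mL.
Peak 19.9 mcg/mL vs MTC 32 mcg/mL: below toxic threshold.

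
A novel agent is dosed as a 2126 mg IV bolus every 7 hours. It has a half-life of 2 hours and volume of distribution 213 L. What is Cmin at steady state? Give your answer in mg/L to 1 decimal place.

k = ln2/t½ = ln2/2 ≈ 0.346574 h⁻¹; fraction remaining f = e^(−kτ) = e^(−0.346574×7) ≈ 0.0884.
At steady state, accumulation factor R = 1/(1 − e^(−kτ)) ≈ 1.0970.
Each bolus raises the concentration by D/Vd = 2126/213 ≈ 9.981 mg/L.
Steady-state peak Cmax,ss = C₀·R ≈ 9.981 × 1.0970 ≈ 10.949 mg/L.
Steady-state trough Cmin,ss = Cmax,ss·f ≈ 10.949 × 0.0884 ≈ 0.968 mg/L.

1.0 mg/L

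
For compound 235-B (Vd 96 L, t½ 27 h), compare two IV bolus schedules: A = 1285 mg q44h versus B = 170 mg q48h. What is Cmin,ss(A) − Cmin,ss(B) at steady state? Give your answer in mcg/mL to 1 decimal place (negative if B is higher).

5.7 mcg/mL

Regimen A: f = (1/2)^(44/27) ≈ 0.3232; Cmin,ss = (1285/96)·f/(1−f) ≈ 6.392 mcg/mL.
Regimen B: f = (1/2)^(48/27) ≈ 0.2916; Cmin,ss = (170/96)·f/(1−f) ≈ 0.729 mcg/mL.
Difference ≈ 6.392 − 0.729 ≈ 5.663 mcg/mL.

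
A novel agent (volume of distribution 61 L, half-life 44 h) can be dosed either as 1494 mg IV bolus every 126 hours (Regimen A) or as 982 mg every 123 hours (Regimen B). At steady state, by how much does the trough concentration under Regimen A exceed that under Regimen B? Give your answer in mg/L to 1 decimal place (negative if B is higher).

Regimen A: f = (1/2)^(126/44) ≈ 0.1374; Cmin,ss = (1494/61)·f/(1−f) ≈ 3.901 mg/L.
Regimen B: f = (1/2)^(123/44) ≈ 0.1440; Cmin,ss = (982/61)·f/(1−f) ≈ 2.708 mg/L.
Difference ≈ 3.901 − 2.708 ≈ 1.193 mg/L.

1.2 mg/L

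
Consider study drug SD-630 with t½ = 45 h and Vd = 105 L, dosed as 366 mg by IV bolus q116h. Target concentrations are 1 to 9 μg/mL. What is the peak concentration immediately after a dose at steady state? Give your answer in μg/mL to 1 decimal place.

τ/t½ = 116/45 ≈ 2.5778, so fraction remaining f = (1/2)^(116/45) ≈ 0.1675.
At steady state, accumulation factor R = 1/(1 − e^(−kτ)) ≈ 1.2012.
Each bolus raises the concentration by D/Vd = 366/105 ≈ 3.486 μg/mL.
Steady-state peak Cmax,ss = C₀·R ≈ 3.486 × 1.2012 ≈ 4.187 μg/mL.
Peak 4.2 μg/mL vs MTC 9 μg/mL: below toxic threshold.

4.2 μg/mL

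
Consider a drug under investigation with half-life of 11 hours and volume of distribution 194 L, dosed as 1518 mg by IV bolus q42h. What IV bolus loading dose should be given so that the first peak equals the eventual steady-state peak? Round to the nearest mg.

1634 mg

f = (1/2)^(42/11) ≈ 0.070895; accumulation ratio R = 1/(1−f) ≈ 1.07630.
Loading dose to hit Cmax,ss on first dose: D_load = D_maint·R ≈ 1518 × 1.07630 ≈ 1633.82 mg.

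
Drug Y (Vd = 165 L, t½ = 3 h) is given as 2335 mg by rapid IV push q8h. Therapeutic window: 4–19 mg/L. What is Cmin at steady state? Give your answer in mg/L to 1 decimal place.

k = ln2/t½ = ln2/3 ≈ 0.231049 h⁻¹; fraction remaining f = e^(−kτ) = e^(−0.231049×8) ≈ 0.1575.
Accumulation ratio R = 1/(1 − f) ≈ 1/0.8425 ≈ 1.1869.
Single-dose peak C₀ = D/Vd = 2335/165 ≈ 14.152 mg/L.
Cmax,ss = C₀/(1 − f) ≈ 14.152/0.8425 ≈ 16.798 mg/L.
Steady-state trough Cmin,ss = Cmax,ss·f ≈ 16.798 × 0.1575 ≈ 2.646 mg/L.
Trough 2.6 mg/L vs MEC 4 mg/L: subtherapeutic.

2.6 mg/L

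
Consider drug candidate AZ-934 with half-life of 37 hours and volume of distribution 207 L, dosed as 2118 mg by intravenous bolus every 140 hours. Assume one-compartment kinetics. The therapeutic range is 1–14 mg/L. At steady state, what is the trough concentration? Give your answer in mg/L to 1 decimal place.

Over one 140-h interval, 140/37 ≈ 3.7838 half-lives elapse, leaving f ≈ 0.0726 of each dose.
Single-dose peak C₀ = D/Vd = 2118/207 ≈ 10.232 mg/L.
Steady-state trough Cmin,ss = C₀·f/(1−f) ≈ 10.232 × 0.0726/0.9274 ≈ 0.801 mg/L.
Trough 0.8 mg/L vs MEC 1 mg/L: subtherapeutic.

0.8 mg/L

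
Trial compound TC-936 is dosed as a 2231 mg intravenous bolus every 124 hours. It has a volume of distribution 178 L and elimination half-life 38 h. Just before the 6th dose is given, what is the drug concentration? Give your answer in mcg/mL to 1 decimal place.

f = (1/2)^(τ/t½) = (1/2)^(124/38) ≈ 0.1042.
C₀ = D/Vd = 2231/178 ≈ 12.534 mcg/mL.
Before the 6th dose, 5 doses have been given. Superposition: Cmin = C₀·(f + f² + … + f^5).
≈ 12.534 × (0.1042 + 0.0109 + 0.0011 + 0.0001 + 0.0000) ≈ 12.534 × 0.1163 ≈ 1.458 mcg/mL.

1.5 mcg/mL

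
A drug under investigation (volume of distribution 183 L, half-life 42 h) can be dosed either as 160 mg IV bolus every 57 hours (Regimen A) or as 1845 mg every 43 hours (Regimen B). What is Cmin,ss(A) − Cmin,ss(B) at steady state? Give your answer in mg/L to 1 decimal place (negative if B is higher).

Regimen A: f = (1/2)^(57/42) ≈ 0.3904; Cmin,ss = (160/183)·f/(1−f) ≈ 0.560 mg/L.
Regimen B: f = (1/2)^(43/42) ≈ 0.4918; Cmin,ss = (1845/183)·f/(1−f) ≈ 9.757 mg/L.
Difference ≈ 0.560 − 9.757 ≈ -9.197 mg/L.

-9.2 mg/L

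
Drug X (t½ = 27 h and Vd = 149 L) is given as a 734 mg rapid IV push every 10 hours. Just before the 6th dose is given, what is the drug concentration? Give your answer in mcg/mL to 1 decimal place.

f = (1/2)^(τ/t½) = (1/2)^(10/27) ≈ 0.7736.
C₀ = D/Vd = 734/149 ≈ 4.926 mcg/mL.
Before the 6th dose, 5 doses have been given. Superposition: Cmin = C₀·(f + f² + … + f^5).
≈ 4.926 × (0.7736 + 0.5985 + 0.4630 + 0.3582 + 0.2771) ≈ 4.926 × 2.4704 ≈ 12.169 mcg/mL.

12.2 mcg/mL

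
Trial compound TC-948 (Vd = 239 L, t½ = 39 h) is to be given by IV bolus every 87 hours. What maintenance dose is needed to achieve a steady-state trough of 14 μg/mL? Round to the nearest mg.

12360 mg

τ/t½ = 87/39 ≈ 2.2308, so f = (1/2)^(87/39) ≈ 0.213045.
Cmin,ss = (D/Vd)·f/(1−f), so D = Cmin,ss·Vd·(1−f)/f.
D = 14 × 239 × (1−f)/f ≈ 14 × 239 × 3.69384 ≈ 12359.59 mg.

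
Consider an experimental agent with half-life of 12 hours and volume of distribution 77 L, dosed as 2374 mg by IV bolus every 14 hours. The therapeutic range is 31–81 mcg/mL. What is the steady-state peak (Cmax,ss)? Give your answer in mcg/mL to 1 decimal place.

55.6 mcg/mL

Over one 14-h interval, 14/12 ≈ 1.1667 half-lives elapse, leaving f ≈ 0.4454 of each dose.
Accumulation ratio R = 1/(1 − f) ≈ 1/0.5546 ≈ 1.8031.
Each bolus raises the concentration by D/Vd = 2374/77 ≈ 30.831 mcg/mL.
Steady-state peak Cmax,ss = C₀·R ≈ 30.831 × 1.8031 ≈ 55.591 mcg/mL.
Peak 55.6 mcg/mL vs MTC 81 mcg/mL: below toxic threshold.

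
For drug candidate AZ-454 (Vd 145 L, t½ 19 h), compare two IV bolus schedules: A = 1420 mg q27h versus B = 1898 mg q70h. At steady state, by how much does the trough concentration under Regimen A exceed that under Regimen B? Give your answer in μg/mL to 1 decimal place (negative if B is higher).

4.7 μg/mL

Regimen A: f = (1/2)^(27/19) ≈ 0.3734; Cmin,ss = (1420/145)·f/(1−f) ≈ 5.836 μg/mL.
Regimen B: f = (1/2)^(70/19) ≈ 0.0778; Cmin,ss = (1898/145)·f/(1−f) ≈ 1.104 μg/mL.
Difference ≈ 5.836 − 1.104 ≈ 4.732 μg/mL.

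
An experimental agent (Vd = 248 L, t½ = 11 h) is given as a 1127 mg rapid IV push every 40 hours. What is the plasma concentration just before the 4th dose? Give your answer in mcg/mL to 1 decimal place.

f = (1/2)^(τ/t½) = (1/2)^(40/11) ≈ 0.0804.
C₀ = D/Vd = 1127/248 ≈ 4.544 mcg/mL.
Before the 4th dose, 3 doses have been given. Superposition: Cmin = C₀·(f + f² + … + f^3).
≈ 4.544 × (0.0804 + 0.0065 + 0.0005) ≈ 4.544 × 0.0874 ≈ 0.397 mcg/mL.

0.4 mcg/mL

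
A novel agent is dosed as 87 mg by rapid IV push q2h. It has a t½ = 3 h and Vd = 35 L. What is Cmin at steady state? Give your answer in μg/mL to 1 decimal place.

τ/t½ = 2/3 ≈ 0.66667, so fraction remaining f = (1/2)^(2/3) ≈ 0.6300.
At steady state, accumulation factor R = 1/(1 − e^(−kτ)) ≈ 2.7027.
Single-dose peak C₀ = D/Vd = 87/35 ≈ 2.486 μg/mL.
Cmax,ss = C₀/(1 − f) ≈ 2.486/0.3700 ≈ 6.719 μg/mL.
Steady-state trough Cmin,ss = Cmax,ss·f ≈ 6.719 × 0.6300 ≈ 4.233 μg/mL.

4.2 μg/mL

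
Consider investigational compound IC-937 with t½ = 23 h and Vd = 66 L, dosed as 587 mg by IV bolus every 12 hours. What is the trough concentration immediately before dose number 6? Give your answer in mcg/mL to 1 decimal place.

f = (1/2)^(τ/t½) = (1/2)^(12/23) ≈ 0.6965.
C₀ = D/Vd = 587/66 ≈ 8.894 mcg/mL.
Before the 6th dose, 5 doses have been given. Superposition: Cmin = C₀·(f + f² + … + f^5).
≈ 8.894 × (0.6965 + 0.4851 + 0.3379 + 0.2353 + 0.1639) ≈ 8.894 × 1.9187 ≈ 17.065 mcg/mL.

17.1 mcg/mL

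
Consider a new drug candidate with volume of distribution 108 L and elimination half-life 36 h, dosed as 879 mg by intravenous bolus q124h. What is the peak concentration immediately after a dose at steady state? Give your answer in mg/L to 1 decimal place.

τ/t½ = 124/36 ≈ 3.4444, so fraction remaining f = (1/2)^(124/36) ≈ 0.0919.
At steady state, accumulation factor R = 1/(1 − e^(−kτ)) ≈ 1.1012.
Each bolus raises the concentration by D/Vd = 879/108 ≈ 8.139 mg/L.
Steady-state peak Cmax,ss = C₀·R ≈ 8.139 × 1.1012 ≈ 8.963 mg/L.

9.0 mg/L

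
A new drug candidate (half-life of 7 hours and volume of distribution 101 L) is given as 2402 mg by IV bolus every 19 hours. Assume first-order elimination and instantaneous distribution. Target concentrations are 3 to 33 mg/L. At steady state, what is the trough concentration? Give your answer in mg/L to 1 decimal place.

4.3 mg/L

Over one 19-h interval, 19/7 ≈ 2.7143 half-lives elapse, leaving f ≈ 0.1524 of each dose.
Accumulation ratio R = 1/(1 − f) ≈ 1/0.8476 ≈ 1.1798.
Single-dose peak C₀ = D/Vd = 2402/101 ≈ 23.782 mg/L.
Cmax,ss = C₀/(1 − f) ≈ 23.782/0.8476 ≈ 28.058 mg/L.
One interval later, Cmin,ss = Cmax,ss·e^(−kτ) ≈ 28.058 × 0.1524 ≈ 4.276 mg/L.
Trough 4.3 mg/L vs MEC 3 mg/L: adequate.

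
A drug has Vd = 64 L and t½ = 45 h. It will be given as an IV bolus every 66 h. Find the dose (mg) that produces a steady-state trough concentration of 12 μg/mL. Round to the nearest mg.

τ/t½ = 66/45 ≈ 1.4667, so f = (1/2)^(66/45) ≈ 0.361817.
Cmin,ss = (D/Vd)·f/(1−f), so D = Cmin,ss·Vd·(1−f)/f.
D = 12 × 64 × (1−f)/f ≈ 12 × 64 × 1.76383 ≈ 1354.62 mg.

1355 mg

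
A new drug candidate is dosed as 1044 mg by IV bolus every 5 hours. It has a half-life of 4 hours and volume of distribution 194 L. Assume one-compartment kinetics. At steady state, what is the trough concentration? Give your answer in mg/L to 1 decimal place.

3.9 mg/L

k = ln2/t½ = ln2/4 ≈ 0.173287 h⁻¹; fraction remaining f = e^(−kτ) = e^(−0.173287×5) ≈ 0.4204.
Single-dose peak C₀ = D/Vd = 1044/194 ≈ 5.381 mg/L.
Steady-state trough Cmin,ss = C₀·f/(1−f) ≈ 5.381 × 0.4204/0.5796 ≈ 3.903 mg/L.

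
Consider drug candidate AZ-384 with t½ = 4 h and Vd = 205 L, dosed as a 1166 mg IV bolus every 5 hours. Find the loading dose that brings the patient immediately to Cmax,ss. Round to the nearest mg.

f = (1/2)^(5/4) ≈ 0.420448; accumulation ratio R = 1/(1−f) ≈ 1.72547.
Loading dose to hit Cmax,ss on first dose: D_load = D_maint·R ≈ 1166 × 1.72547 ≈ 2011.90 mg.

2012 mg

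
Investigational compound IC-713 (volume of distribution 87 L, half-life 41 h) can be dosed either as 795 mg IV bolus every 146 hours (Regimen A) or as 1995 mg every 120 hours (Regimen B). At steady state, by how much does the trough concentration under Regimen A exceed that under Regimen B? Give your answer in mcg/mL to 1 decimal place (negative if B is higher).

Regimen A: f = (1/2)^(146/41) ≈ 0.0847; Cmin,ss = (795/87)·f/(1−f) ≈ 0.846 mcg/mL.
Regimen B: f = (1/2)^(120/41) ≈ 0.1315; Cmin,ss = (1995/87)·f/(1−f) ≈ 3.472 mcg/mL.
Difference ≈ 0.846 − 3.472 ≈ -2.626 mcg/mL.

-2.6 mcg/mL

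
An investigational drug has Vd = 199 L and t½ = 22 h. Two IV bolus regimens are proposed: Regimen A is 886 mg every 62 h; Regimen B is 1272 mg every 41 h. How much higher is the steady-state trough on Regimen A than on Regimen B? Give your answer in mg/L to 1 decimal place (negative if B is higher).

-1.7 mg/L

Regimen A: f = (1/2)^(62/22) ≈ 0.1418; Cmin,ss = (886/199)·f/(1−f) ≈ 0.736 mg/L.
Regimen B: f = (1/2)^(41/22) ≈ 0.2748; Cmin,ss = (1272/199)·f/(1−f) ≈ 2.422 mg/L.
Difference ≈ 0.736 − 2.422 ≈ -1.686 mg/L.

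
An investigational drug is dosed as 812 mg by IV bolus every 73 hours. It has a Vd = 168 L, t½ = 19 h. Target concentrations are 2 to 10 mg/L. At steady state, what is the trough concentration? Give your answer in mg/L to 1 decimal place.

τ/t½ = 73/19 ≈ 3.8421, so fraction remaining f = (1/2)^(73/19) ≈ 0.0697.
Single-dose peak C₀ = D/Vd = 812/168 ≈ 4.833 mg/L.
Steady-state trough Cmin,ss = C₀·f/(1−f) ≈ 4.833 × 0.0697/0.9303 ≈ 0.362 mg/L.
Trough 0.4 mg/L vs MEC 2 mg/L: subtherapeutic.

0.4 mg/L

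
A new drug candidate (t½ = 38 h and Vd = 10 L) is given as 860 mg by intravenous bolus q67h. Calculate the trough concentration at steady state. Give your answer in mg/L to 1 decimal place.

τ/t½ = 67/38 ≈ 1.7632, so fraction remaining f = (1/2)^(67/38) ≈ 0.2946.
At steady state, accumulation factor R = 1/(1 − e^(−kτ)) ≈ 1.4176.
Each bolus raises the concentration by D/Vd = 860/10 ≈ 86.000 mg/L.
Cmax,ss = C₀/(1 − f) ≈ 86.000/0.7054 ≈ 121.917 mg/L.
One interval later, Cmin,ss = Cmax,ss·e^(−kτ) ≈ 121.917 × 0.2946 ≈ 35.917 mg/L.

35.9 mg/L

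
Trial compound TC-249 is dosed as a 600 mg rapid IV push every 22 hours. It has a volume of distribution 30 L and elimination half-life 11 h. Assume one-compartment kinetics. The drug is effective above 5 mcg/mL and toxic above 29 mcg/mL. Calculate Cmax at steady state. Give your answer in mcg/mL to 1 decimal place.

The dosing interval is 2 half-lives, so f = 2^(−2) = 0.25.
At steady state, R = 1/(1 − 0.25) = 4/3.
Single-dose peak C₀ = D/Vd = 600/30 = 20 mcg/mL.
Steady-state peak Cmax,ss = C₀·R = 20 × 4/3 ≈ 26.667 mcg/mL.
Peak 26.7 mcg/mL vs MTC 29 mcg/mL: below toxic threshold.

26.7 mcg/mL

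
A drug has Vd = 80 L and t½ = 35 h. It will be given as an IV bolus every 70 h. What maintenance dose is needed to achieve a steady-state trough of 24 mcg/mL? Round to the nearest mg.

τ/t½ = 70/35 ≈ 2, so f = (1/2)^(70/35) ≈ 0.250000.
Cmin,ss = (D/Vd)·f/(1−f), so D = Cmin,ss·Vd·(1−f)/f.
D = 24 × 80 × (1−f)/f ≈ 24 × 80 × 3.00000 ≈ 5760.00 mg.

5760 mg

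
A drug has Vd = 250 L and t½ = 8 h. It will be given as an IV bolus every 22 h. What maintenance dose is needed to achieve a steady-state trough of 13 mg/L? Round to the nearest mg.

18613 mg

τ/t½ = 22/8 ≈ 2.75, so f = (1/2)^(22/8) ≈ 0.148651.
Cmin,ss = (D/Vd)·f/(1−f), so D = Cmin,ss·Vd·(1−f)/f.
D = 13 × 250 × (1−f)/f ≈ 13 × 250 × 5.72717 ≈ 18613.30 mg.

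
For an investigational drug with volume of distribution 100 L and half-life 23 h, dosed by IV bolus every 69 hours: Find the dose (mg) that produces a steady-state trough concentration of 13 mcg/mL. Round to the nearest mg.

τ/t½ = 69/23 ≈ 3, so f = (1/2)^(69/23) ≈ 0.125000.
Cmin,ss = (D/Vd)·f/(1−f), so D = Cmin,ss·Vd·(1−f)/f.
D = 13 × 100 × (1−f)/f ≈ 13 × 100 × 7.00000 ≈ 9100.00 mg.

9100 mg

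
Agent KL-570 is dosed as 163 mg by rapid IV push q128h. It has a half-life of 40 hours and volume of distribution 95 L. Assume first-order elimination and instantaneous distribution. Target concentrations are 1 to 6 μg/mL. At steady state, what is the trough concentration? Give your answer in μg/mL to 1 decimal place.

τ/t½ = 128/40 ≈ 3.2, so fraction remaining f = (1/2)^(128/40) ≈ 0.1088.
Accumulation ratio R = 1/(1 − f) ≈ 1/0.8912 ≈ 1.1221.
Each bolus raises the concentration by D/Vd = 163/95 ≈ 1.716 μg/mL.
Cmax,ss = C₀/(1 − f) ≈ 1.716/0.8912 ≈ 1.925 μg/mL.
One interval later, Cmin,ss = Cmax,ss·e^(−kτ) ≈ 1.925 × 0.1088 ≈ 0.209 μg/mL.
Trough 0.2 μg/mL vs MEC 1 μg/mL: subtherapeutic.

0.2 μg/mL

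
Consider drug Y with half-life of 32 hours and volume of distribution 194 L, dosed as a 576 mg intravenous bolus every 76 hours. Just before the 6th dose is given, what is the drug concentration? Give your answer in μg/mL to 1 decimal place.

f = (1/2)^(τ/t½) = (1/2)^(76/32) ≈ 0.1928.
C₀ = D/Vd = 576/194 ≈ 2.969 μg/mL.
Before the 6th dose, 5 doses have been given. Superposition: Cmin = C₀·(f + f² + … + f^5).
≈ 2.969 × (0.1928 + 0.0372 + 0.0072 + 0.0014 + 0.0003) ≈ 2.969 × 0.2389 ≈ 0.709 μg/mL.

0.7 μg/mL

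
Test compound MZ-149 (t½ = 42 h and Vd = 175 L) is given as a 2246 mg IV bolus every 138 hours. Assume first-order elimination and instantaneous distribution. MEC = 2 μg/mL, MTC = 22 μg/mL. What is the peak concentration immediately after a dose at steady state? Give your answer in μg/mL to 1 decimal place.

τ/t½ = 138/42 ≈ 3.2857, so fraction remaining f = (1/2)^(138/42) ≈ 0.1025.
At steady state, accumulation factor R = 1/(1 − e^(−kτ)) ≈ 1.1142.
Each bolus raises the concentration by D/Vd = 2246/175 ≈ 12.834 μg/mL.
Steady-state peak Cmax,ss = C₀·R ≈ 12.834 × 1.1142 ≈ 14.300 μg/mL.
Peak 14.3 μg/mL vs MTC 22 μg/mL: below toxic threshold.

14.3 μg/mL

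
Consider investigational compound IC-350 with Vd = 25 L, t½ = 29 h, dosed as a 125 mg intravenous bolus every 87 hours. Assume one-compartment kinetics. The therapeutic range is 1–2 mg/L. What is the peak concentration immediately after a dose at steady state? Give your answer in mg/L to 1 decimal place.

5.7 mg/L

τ = 87 h = 3 half-lives, so f = (1/2)^3 = 0.125.
At steady state, R = 1/(1 − 0.125) = 8/7.
Single-dose peak C₀ = D/Vd = 125/25 = 5 mg/L.
Steady-state peak Cmax,ss = C₀·R = 5 × 8/7 ≈ 5.714 mg/L.
Peak 5.7 mg/L vs MTC 2 mg/L: exceeds toxic threshold.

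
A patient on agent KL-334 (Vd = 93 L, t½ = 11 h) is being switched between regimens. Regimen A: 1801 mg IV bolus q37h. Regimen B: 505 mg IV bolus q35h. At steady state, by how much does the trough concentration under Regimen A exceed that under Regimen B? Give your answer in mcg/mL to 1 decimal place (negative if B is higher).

1.4 mcg/mL

Regimen A: f = (1/2)^(37/11) ≈ 0.0972; Cmin,ss = (1801/93)·f/(1−f) ≈ 2.085 mcg/mL.
Regimen B: f = (1/2)^(35/11) ≈ 0.1102; Cmin,ss = (505/93)·f/(1−f) ≈ 0.673 mcg/mL.
Difference ≈ 2.085 − 0.673 ≈ 1.412 mcg/mL.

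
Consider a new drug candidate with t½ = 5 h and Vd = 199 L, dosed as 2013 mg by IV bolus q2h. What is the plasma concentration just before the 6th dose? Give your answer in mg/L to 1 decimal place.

23.7 mg/L

f = (1/2)^(τ/t½) = (1/2)^(2/5) ≈ 0.7579.
C₀ = D/Vd = 2013/199 ≈ 10.116 mg/L.
Before the 6th dose, 5 doses have been given. Superposition: Cmin = C₀·(f + f² + … + f^5).
≈ 10.116 × (0.7579 + 0.5744 + 0.4353 + 0.3299 + 0.2501) ≈ 10.116 × 2.3476 ≈ 23.748 mg/L.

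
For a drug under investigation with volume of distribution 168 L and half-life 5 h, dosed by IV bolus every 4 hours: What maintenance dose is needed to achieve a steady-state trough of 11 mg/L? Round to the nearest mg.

τ/t½ = 4/5 ≈ 0.8, so f = (1/2)^(4/5) ≈ 0.574349.
Cmin,ss = (D/Vd)·f/(1−f), so D = Cmin,ss·Vd·(1−f)/f.
D = 11 × 168 × (1−f)/f ≈ 11 × 168 × 0.74110 ≈ 1369.55 mg.

1370 mg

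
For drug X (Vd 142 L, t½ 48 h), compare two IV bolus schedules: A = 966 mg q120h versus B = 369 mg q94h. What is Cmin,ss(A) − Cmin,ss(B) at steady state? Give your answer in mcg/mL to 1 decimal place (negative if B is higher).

Regimen A: f = (1/2)^(120/48) ≈ 0.1768; Cmin,ss = (966/142)·f/(1−f) ≈ 1.461 mcg/mL.
Regimen B: f = (1/2)^(94/48) ≈ 0.2573; Cmin,ss = (369/142)·f/(1−f) ≈ 0.900 mcg/mL.
Difference ≈ 1.461 − 0.900 ≈ 0.561 mcg/mL.

0.6 mcg/mL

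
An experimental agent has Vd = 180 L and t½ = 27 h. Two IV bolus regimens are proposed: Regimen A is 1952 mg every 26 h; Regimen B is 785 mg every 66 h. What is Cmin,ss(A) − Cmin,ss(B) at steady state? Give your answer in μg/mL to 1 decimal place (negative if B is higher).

10.4 μg/mL

Regimen A: f = (1/2)^(26/27) ≈ 0.5130; Cmin,ss = (1952/180)·f/(1−f) ≈ 11.423 μg/mL.
Regimen B: f = (1/2)^(66/27) ≈ 0.1837; Cmin,ss = (785/180)·f/(1−f) ≈ 0.981 μg/mL.
Difference ≈ 11.423 − 0.981 ≈ 10.442 μg/mL.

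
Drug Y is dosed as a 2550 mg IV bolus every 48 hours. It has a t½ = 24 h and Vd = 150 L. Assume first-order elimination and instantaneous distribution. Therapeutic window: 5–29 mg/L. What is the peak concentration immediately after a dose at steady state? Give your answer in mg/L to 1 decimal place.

The dosing interval is 2 half-lives, so f = 2^(−2) = 0.25.
Accumulation ratio R = 1/(1 − f) = 1/0.75 = 4/3.
Single-dose peak C₀ = D/Vd = 2550/150 = 17 mg/L.
Steady-state peak Cmax,ss = C₀·R = 17 × 4/3 ≈ 22.667 mg/L.
Peak 22.7 mg/L vs MTC 29 mg/L: below toxic threshold.

22.7 mg/L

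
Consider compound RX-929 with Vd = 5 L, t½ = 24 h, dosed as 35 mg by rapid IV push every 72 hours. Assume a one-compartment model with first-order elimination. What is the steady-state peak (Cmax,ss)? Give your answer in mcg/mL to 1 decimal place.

8.0 mcg/mL

τ = 72 h = 3 half-lives, so f = (1/2)^3 = 0.125.
Accumulation ratio R = 1/(1 − f) = 1/0.875 = 8/7.
Single-dose peak C₀ = D/Vd = 35/5 = 7 mcg/mL.
Steady-state peak Cmax,ss = C₀·R = 7 × 8/7 ≈ 8.000 mcg/mL.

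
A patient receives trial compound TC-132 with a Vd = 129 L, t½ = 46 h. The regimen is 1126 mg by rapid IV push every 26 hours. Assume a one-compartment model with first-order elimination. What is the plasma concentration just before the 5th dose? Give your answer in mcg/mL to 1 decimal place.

f = (1/2)^(τ/t½) = (1/2)^(26/46) ≈ 0.6759.
C₀ = D/Vd = 1126/129 ≈ 8.729 mcg/mL.
Before the 5th dose, 4 doses have been given. Superposition: Cmin = C₀·(f + f² + … + f^4).
≈ 8.729 × (0.6759 + 0.4568 + 0.3088 + 0.2087) ≈ 8.729 × 1.6502 ≈ 14.405 mcg/mL.

14.4 mcg/mL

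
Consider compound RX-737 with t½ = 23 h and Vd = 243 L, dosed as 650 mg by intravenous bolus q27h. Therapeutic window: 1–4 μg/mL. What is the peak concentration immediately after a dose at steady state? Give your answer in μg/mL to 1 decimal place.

k = ln2/t½ = ln2/23 ≈ 0.030137 h⁻¹; fraction remaining f = e^(−kτ) = e^(−0.030137×27) ≈ 0.4432.
At steady state, accumulation factor R = 1/(1 − e^(−kτ)) ≈ 1.7960.
Each bolus raises the concentration by D/Vd = 650/243 ≈ 2.675 μg/mL.
Steady-state peak Cmax,ss = C₀·R ≈ 2.675 × 1.7960 ≈ 4.804 μg/mL.
Peak 4.8 μg/mL vs MTC 4 μg/mL: exceeds toxic threshold.

4.8 μg/mL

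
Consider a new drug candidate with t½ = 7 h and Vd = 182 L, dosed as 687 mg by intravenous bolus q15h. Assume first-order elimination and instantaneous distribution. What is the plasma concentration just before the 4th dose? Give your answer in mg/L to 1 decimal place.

f = (1/2)^(τ/t½) = (1/2)^(15/7) ≈ 0.2264.
C₀ = D/Vd = 687/182 ≈ 3.775 mg/L.
Before the 4th dose, 3 doses have been given. Superposition: Cmin = C₀·(f + f² + … + f^3).
≈ 3.775 × (0.2264 + 0.0513 + 0.0116) ≈ 3.775 × 0.2893 ≈ 1.092 mg/L.

1.1 mg/L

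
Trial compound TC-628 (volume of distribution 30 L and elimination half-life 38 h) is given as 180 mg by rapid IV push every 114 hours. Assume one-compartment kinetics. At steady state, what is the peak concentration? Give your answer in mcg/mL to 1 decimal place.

The dosing interval is 3 half-lives, so f = 2^(−3) = 0.125.
At steady state, R = 1/(1 − 0.125) = 8/7.
Single-dose peak C₀ = D/Vd = 180/30 = 6 mcg/mL.
Steady-state peak Cmax,ss = C₀·R = 6 × 8/7 ≈ 6.857 mcg/mL.

6.9 mcg/mL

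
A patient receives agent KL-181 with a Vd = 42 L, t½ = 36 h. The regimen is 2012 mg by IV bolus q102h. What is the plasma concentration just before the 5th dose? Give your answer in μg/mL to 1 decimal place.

7.8 μg/mL

f = (1/2)^(τ/t½) = (1/2)^(102/36) ≈ 0.1403.
C₀ = D/Vd = 2012/42 ≈ 47.905 μg/mL.
Before the 5th dose, 4 doses have been given. Superposition: Cmin = C₀·(f + f² + … + f^4).
≈ 47.905 × (0.1403 + 0.0197 + 0.0028 + 0.0004) ≈ 47.905 × 0.1632 ≈ 7.818 μg/mL.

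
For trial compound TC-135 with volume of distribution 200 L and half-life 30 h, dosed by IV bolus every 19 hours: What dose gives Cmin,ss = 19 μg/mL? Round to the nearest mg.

τ/t½ = 19/30 ≈ 0.63333, so f = (1/2)^(19/30) ≈ 0.644685.
Cmin,ss = (D/Vd)·f/(1−f), so D = Cmin,ss·Vd·(1−f)/f.
D = 19 × 200 × (1−f)/f ≈ 19 × 200 × 0.55115 ≈ 2094.37 mg.

2094 mg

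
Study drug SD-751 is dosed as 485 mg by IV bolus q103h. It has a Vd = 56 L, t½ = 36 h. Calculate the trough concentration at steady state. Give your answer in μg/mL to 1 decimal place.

Over one 103-h interval, 103/36 ≈ 2.8611 half-lives elapse, leaving f ≈ 0.1376 of each dose.
Accumulation ratio R = 1/(1 − f) ≈ 1/0.8624 ≈ 1.1596.
Each bolus raises the concentration by D/Vd = 485/56 ≈ 8.661 μg/mL.
Steady-state peak Cmax,ss = C₀·R ≈ 8.661 × 1.1596 ≈ 10.043 μg/mL.
One interval later, Cmin,ss = Cmax,ss·e^(−kτ) ≈ 10.043 × 0.1376 ≈ 1.382 μg/mL.

1.4 μg/mL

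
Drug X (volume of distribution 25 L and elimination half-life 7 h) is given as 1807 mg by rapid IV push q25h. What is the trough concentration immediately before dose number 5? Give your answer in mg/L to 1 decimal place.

6.6 mg/L

f = (1/2)^(τ/t½) = (1/2)^(25/7) ≈ 0.0841.
C₀ = D/Vd = 1807/25 ≈ 72.280 mg/L.
Before the 5th dose, 4 doses have been given. Superposition: Cmin = C₀·(f + f² + … + f^4).
≈ 72.280 × (0.0841 + 0.0071 + 0.0006 + 0.0001) ≈ 72.280 × 0.0919 ≈ 6.643 mg/L.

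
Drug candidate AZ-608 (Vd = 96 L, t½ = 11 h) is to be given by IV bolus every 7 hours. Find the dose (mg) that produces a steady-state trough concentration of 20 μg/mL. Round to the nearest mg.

τ/t½ = 7/11 ≈ 0.63636, so f = (1/2)^(7/11) ≈ 0.643332.
Cmin,ss = (D/Vd)·f/(1−f), so D = Cmin,ss·Vd·(1−f)/f.
D = 20 × 96 × (1−f)/f ≈ 20 × 96 × 0.55441 ≈ 1064.47 mg.

1064 mg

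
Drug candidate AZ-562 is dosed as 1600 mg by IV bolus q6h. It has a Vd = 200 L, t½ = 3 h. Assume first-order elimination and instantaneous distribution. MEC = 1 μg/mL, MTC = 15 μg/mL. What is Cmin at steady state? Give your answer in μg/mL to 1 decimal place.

τ = 6 h = 2 half-lives, so f = (1/2)^2 = 0.25.
Accumulation ratio R = 1/(1 − f) = 1/0.75 = 4/3.
Single-dose peak C₀ = D/Vd = 1600/200 = 8 μg/mL.
Steady-state peak Cmax,ss = C₀·R = 8 × 4/3 ≈ 10.667 μg/mL.
Steady-state trough Cmin,ss = Cmax,ss·f ≈ 10.667 × 0.25 ≈ 2.667 μg/mL.
Trough 2.7 μg/mL vs MEC 1 μg/mL: adequate.

2.7 μg/mL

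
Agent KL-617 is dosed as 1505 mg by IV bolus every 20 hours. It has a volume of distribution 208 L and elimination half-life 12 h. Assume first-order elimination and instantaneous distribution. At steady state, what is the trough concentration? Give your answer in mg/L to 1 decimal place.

Over one 20-h interval, 20/12 ≈ 1.6667 half-lives elapse, leaving f ≈ 0.3150 of each dose.
At steady state, accumulation factor R = 1/(1 − e^(−kτ)) ≈ 1.4599.
Each bolus raises the concentration by D/Vd = 1505/208 ≈ 7.236 mg/L.
Steady-state peak Cmax,ss = C₀·R ≈ 7.236 × 1.4599 ≈ 10.564 mg/L.
One interval later, Cmin,ss = Cmax,ss·e^(−kτ) ≈ 10.564 × 0.3150 ≈ 3.328 mg/L.

3.3 mg/L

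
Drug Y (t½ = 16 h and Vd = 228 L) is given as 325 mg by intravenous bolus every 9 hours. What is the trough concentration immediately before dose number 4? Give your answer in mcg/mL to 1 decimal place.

f = (1/2)^(τ/t½) = (1/2)^(9/16) ≈ 0.6771.
C₀ = D/Vd = 325/228 ≈ 1.425 mcg/mL.
Before the 4th dose, 3 doses have been given. Superposition: Cmin = C₀·(f + f² + … + f^3).
≈ 1.425 × (0.6771 + 0.4585 + 0.3104) ≈ 1.425 × 1.4460 ≈ 2.061 mcg/mL.

2.1 mcg/mL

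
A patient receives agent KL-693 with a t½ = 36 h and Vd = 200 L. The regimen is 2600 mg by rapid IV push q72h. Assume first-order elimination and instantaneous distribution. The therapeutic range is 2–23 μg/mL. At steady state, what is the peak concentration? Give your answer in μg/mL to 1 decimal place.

17.3 μg/mL

τ = 72 h = 2 half-lives, so f = (1/2)^2 = 0.25.
Accumulation ratio R = 1/(1 − f) = 1/0.75 = 4/3.
Single-dose peak C₀ = D/Vd = 2600/200 = 13 μg/mL.
Steady-state peak Cmax,ss = C₀·R = 13 × 4/3 ≈ 17.333 μg/mL.
Peak 17.3 μg/mL vs MTC 23 μg/mL: below toxic threshold.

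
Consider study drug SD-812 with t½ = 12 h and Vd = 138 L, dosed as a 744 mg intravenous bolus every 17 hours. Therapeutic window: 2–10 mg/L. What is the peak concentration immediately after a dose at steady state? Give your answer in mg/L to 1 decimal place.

8.6 mg/L

Over one 17-h interval, 17/12 ≈ 1.4167 half-lives elapse, leaving f ≈ 0.3746 of each dose.
Accumulation ratio R = 1/(1 − f) ≈ 1/0.6254 ≈ 1.5990.
Single-dose peak C₀ = D/Vd = 744/138 ≈ 5.391 mg/L.
Steady-state peak Cmax,ss = C₀·R ≈ 5.391 × 1.5990 ≈ 8.620 mg/L.
Peak 8.6 mg/L vs MTC 10 mg/L: below toxic threshold.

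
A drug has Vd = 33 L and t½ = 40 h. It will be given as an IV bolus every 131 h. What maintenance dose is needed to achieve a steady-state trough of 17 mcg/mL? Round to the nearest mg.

4869 mg

τ/t½ = 131/40 ≈ 3.275, so f = (1/2)^(131/40) ≈ 0.103306.
Cmin,ss = (D/Vd)·f/(1−f), so D = Cmin,ss·Vd·(1−f)/f.
D = 17 × 33 × (1−f)/f ≈ 17 × 33 × 8.67998 ≈ 4869.47 mg.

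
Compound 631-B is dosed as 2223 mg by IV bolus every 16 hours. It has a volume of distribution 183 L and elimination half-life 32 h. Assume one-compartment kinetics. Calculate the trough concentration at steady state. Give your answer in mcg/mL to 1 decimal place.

29.3 mcg/mL

Over one 16-h interval, 16/32 ≈ 0.5 half-lives elapse, leaving f ≈ 0.7071 of each dose.
At steady state, accumulation factor R = 1/(1 − e^(−kτ)) ≈ 3.4141.
Each bolus raises the concentration by D/Vd = 2223/183 ≈ 12.148 mcg/mL.
Steady-state peak Cmax,ss = C₀·R ≈ 12.148 × 3.4141 ≈ 41.474 mcg/mL.
Steady-state trough Cmin,ss = Cmax,ss·f ≈ 41.474 × 0.7071 ≈ 29.326 mcg/mL.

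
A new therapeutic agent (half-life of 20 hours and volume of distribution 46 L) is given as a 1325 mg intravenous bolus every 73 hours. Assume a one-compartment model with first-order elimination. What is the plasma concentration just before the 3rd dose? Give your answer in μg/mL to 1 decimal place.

2.5 μg/mL

f = (1/2)^(τ/t½) = (1/2)^(73/20) ≈ 0.0797.
C₀ = D/Vd = 1325/46 ≈ 28.804 μg/mL.
Before the 3rd dose, 2 doses have been given. Superposition: Cmin = C₀·(f + f²).
≈ 28.804 × (0.0797 + 0.0064) ≈ 28.804 × 0.0861 ≈ 2.480 μg/mL.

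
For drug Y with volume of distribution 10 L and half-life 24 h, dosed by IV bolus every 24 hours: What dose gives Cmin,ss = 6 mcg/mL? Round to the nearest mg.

τ/t½ = 24/24 ≈ 1, so f = (1/2)^(24/24) ≈ 0.500000.
Cmin,ss = (D/Vd)·f/(1−f), so D = Cmin,ss·Vd·(1−f)/f.
D = 6 × 10 × (1−f)/f ≈ 6 × 10 × 1.00000 ≈ 60.00 mg.

60 mg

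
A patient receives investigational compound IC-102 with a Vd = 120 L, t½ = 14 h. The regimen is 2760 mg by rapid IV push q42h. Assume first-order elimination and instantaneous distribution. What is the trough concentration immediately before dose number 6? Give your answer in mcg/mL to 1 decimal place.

f = (1/2)^(τ/t½) = (1/2)^(42/14) ≈ 0.1250.
C₀ = D/Vd = 2760/120 ≈ 23.000 mcg/mL.
Before the 6th dose, 5 doses have been given. Superposition: Cmin = C₀·(f + f² + … + f^5).
≈ 23.000 × (0.1250 + 0.0156 + 0.0020 + 0.0002 + 0.0000) ≈ 23.000 × 0.1428 ≈ 3.284 mcg/mL.

3.3 mcg/mL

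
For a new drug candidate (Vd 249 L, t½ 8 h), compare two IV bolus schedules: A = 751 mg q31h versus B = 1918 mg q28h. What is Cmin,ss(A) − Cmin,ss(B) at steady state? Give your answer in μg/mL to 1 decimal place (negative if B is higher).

-0.5 μg/mL

Regimen A: f = (1/2)^(31/8) ≈ 0.0682; Cmin,ss = (751/249)·f/(1−f) ≈ 0.221 μg/mL.
Regimen B: f = (1/2)^(28/8) ≈ 0.0884; Cmin,ss = (1918/249)·f/(1−f) ≈ 0.747 μg/mL.
Difference ≈ 0.221 − 0.747 ≈ -0.526 μg/mL.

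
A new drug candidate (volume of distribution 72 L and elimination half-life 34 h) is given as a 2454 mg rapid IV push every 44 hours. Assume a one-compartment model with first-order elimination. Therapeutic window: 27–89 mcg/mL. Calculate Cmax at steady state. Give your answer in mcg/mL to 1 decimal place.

τ/t½ = 44/34 ≈ 1.2941, so fraction remaining f = (1/2)^(44/34) ≈ 0.4078.
Accumulation ratio R = 1/(1 − f) ≈ 1/0.5922 ≈ 1.6886.
Single-dose peak C₀ = D/Vd = 2454/72 ≈ 34.083 mcg/mL.
Cmax,ss = C₀/(1 − f) ≈ 34.083/0.5922 ≈ 57.553 mcg/mL.
Peak 57.6 mcg/mL vs MTC 89 mcg/mL: below toxic threshold.

57.6 mcg/mL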